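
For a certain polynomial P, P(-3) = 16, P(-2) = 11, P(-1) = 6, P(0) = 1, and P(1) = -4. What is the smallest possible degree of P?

1

Forward differences of the values at n = -3, -2, -1, 0, 1:
  P  : 16  11  6  1  -4
  Δ  : -5  -5  -5  -5
  Δ^2: 0  0  0
  Δ^3: 0  0
  Δ^4: 0
The first differences are constant (-5) and nonzero, while all higher differences vanish, so the minimal degree is 1.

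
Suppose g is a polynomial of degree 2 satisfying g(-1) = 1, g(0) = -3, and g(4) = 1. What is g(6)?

Using the Lagrange interpolation formula with nodes -1, 0, 4:
  L_0(x) = x(x - 4) / 5
  L_1(x) = (x + 1)(x - 4) / -4
  L_2(x) = (x + 1)x / 20
Then g(x) = 1·L_0(x) - 3·L_1(x) + 1·L_2(x).
Expanding and collecting terms gives g(x) = x^2 - 3x - 3.
Evaluating at x = 6: g(6) = 15.

15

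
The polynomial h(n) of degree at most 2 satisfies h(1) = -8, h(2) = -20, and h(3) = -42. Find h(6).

-168

Write h(n) = an^2 + bn + c. Substituting each data point gives a linear system:
  a + b + c = -8
  4a + 2b + c = -20
  9a + 3b + c = -42
Solving the system yields a = -5, b = 3, c = -6.
So h(n) = -5n^2 + 3n - 6.
Then h(6) = -168.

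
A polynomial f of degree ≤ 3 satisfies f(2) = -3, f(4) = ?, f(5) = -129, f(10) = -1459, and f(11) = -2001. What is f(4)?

-55

The 4 known points determine the degree-3 polynomial uniquely.
Write f(x) = ax^3 + bx^2 + cx + d. Substituting each data point gives a linear system:
  8a + 4b + 2c + d = -3
  125a + 25b + 5c + d = -129
  1000a + 100b + 10c + d = -1459
  1331a + 121b + 11c + d = -2001
Solving the system yields a = -2, b = 6, c = -6, d = 1.
So f(x) = -2x^3 + 6x^2 - 6x + 1.
Then f(4) = -55.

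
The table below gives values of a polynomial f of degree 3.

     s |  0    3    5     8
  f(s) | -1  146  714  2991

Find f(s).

f(s) = 6s^3 - s^2 - 2s - 1

Using the Lagrange interpolation formula with nodes 0, 3, 5, 8:
  L_0(s) = (s - 3)(s - 5)(s - 8) / -120
  L_1(s) = s(s - 5)(s - 8) / 30
  L_2(s) = s(s - 3)(s - 8) / -30
  L_3(s) = s(s - 3)(s - 5) / 120
Then f(s) = -1·L_0(s) + 146·L_1(s) + 714·L_2(s) + 2991·L_3(s).
Expanding and collecting terms gives f(s) = 6s^3 - s^2 - 2s - 1.
Check: f(3) = 146. ✓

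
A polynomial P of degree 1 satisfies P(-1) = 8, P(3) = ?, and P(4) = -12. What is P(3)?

-8

The 2 known points determine the degree-1 polynomial uniquely.
Write P(s) = as + b. Substituting each data point gives a linear system:
  -a + b = 8
  4a + b = -12
Solving the system yields a = -4, b = 4.
So P(s) = -4s + 4.
Then P(3) = -8.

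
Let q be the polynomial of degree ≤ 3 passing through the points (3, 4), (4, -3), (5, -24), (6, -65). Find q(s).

Write q(s) = as^3 + bs^2 + cs + d. Substituting each data point gives a linear system:
  27a + 9b + 3c + d = 4
  64a + 16b + 4c + d = -3
  125a + 25b + 5c + d = -24
  216a + 36b + 6c + d = -65
Solving the system yields a = -1, b = 5, c = -5, d = 1.
So q(s) = -s^3 + 5s^2 - 5s + 1.
Check: q(6) = -65. ✓

q(s) = -s^3 + 5s^2 - 5s + 1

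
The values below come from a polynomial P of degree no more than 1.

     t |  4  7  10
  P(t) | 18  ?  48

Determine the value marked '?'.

33

The 2 known points determine the degree-1 polynomial uniquely.
Write P(t) = at + b. Substituting each data point gives a linear system:
  4a + b = 18
  10a + b = 48
Solving the system yields a = 5, b = -2.
So P(t) = 5t - 2.
Then P(7) = 33.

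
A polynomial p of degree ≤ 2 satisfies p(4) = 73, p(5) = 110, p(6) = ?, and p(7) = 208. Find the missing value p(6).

155

The 3 known points determine the degree-2 polynomial uniquely.
Write p(u) = au^2 + bu + c. Substituting each data point gives a linear system:
  16a + 4b + c = 73
  25a + 5b + c = 110
  49a + 7b + c = 208
Solving the system yields a = 4, b = 1, c = 5.
So p(u) = 4u^2 + u + 5.
Then p(6) = 155.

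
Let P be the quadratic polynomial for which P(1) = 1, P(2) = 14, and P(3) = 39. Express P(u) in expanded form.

P(u) = 6u^2 - 5u

Write P(u) = au^2 + bu + c. Substituting each data point gives a linear system:
  a + b + c = 1
  4a + 2b + c = 14
  9a + 3b + c = 39
Solving the system yields a = 6, b = -5, c = 0.
So P(u) = 6u^2 - 5u.
Check: P(3) = 39. ✓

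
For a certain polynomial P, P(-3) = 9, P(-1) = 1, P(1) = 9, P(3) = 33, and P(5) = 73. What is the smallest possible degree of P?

2

Forward differences of the values at u = -3, -1, 1, 3, 5:
  P  : 9  1  9  33  73
  Δ  : -8  8  24  40
  Δ^2: 16  16  16
  Δ^3: 0  0
  Δ^4: 0
The second differences are constant (16) and nonzero, while all higher differences vanish, so the minimal degree is 2.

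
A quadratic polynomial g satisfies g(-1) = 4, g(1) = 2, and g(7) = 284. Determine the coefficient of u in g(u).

-1

Write g(u) = au^2 + bu + c. Substituting each data point gives a linear system:
  a - b + c = 4
  a + b + c = 2
  49a + 7b + c = 284
Solving the system yields a = 6, b = -1, c = -3.
So g(u) = 6u^2 - u - 3.
The coefficient of u is -1.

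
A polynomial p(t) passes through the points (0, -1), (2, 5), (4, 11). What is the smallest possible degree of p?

1

Forward differences of the values at t = 0, 2, 4:
  p  : -1  5  11
  Δ  : 6  6
  Δ^2: 0
The first differences are constant (6) and nonzero, while all higher differences vanish, so the minimal degree is 1.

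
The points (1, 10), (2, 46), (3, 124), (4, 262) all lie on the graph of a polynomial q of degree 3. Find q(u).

q(u) = 3u^3 + 3u^2 + 6u - 2

Write q(u) = au^3 + bu^2 + cu + d. Substituting each data point gives a linear system:
  a + b + c + d = 10
  8a + 4b + 2c + d = 46
  27a + 9b + 3c + d = 124
  64a + 16b + 4c + d = 262
Solving the system yields a = 3, b = 3, c = 6, d = -2.
So q(u) = 3u^3 + 3u^2 + 6u - 2.
Check: q(1) = 10. ✓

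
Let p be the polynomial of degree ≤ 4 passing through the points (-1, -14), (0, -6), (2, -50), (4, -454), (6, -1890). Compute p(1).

-10

Using the Lagrange interpolation formula with nodes -1, 0, 2, 4, 6:
  L_0(x) = x(x - 2)(x - 4)(x - 6) / 105
  L_1(x) = (x + 1)(x - 2)(x - 4)(x - 6) / -48
  L_2(x) = (x + 1)x(x - 4)(x - 6) / 48
  L_3(x) = (x + 1)x(x - 2)(x - 6) / -80
  L_4(x) = (x + 1)x(x - 2)(x - 4) / 336
Then p(x) = -14·L_0(x) - 6·L_1(x) - 50·L_2(x) - 454·L_3(x) - 1890·L_4(x).
Expanding and collecting terms gives p(x) = -x^4 - 2x^3 - 5x^2 + 4x - 6.
Evaluating at x = 1: p(1) = -10.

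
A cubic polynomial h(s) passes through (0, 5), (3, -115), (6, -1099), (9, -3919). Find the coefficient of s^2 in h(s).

6

Write h(s) = as^3 + bs^2 + cs + d. Substituting each data point gives a linear system:
  d = 5
  27a + 9b + 3c + d = -115
  216a + 36b + 6c + d = -1099
  729a + 81b + 9c + d = -3919
Solving the system yields a = -6, b = 6, c = -4, d = 5.
So h(s) = -6s³ + 6s² - 4s + 5.
The coefficient of s^2 is 6.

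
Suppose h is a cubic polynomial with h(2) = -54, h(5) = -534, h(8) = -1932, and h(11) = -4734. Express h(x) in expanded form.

Write h(x) = ax^3 + bx^2 + cx + d. Substituting each data point gives a linear system:
  8a + 4b + 2c + d = -54
  125a + 25b + 5c + d = -534
  512a + 64b + 8c + d = -1932
  1331a + 121b + 11c + d = -4734
Solving the system yields a = -3, b = -6, c = -1, d = -4.
So h(x) = -3x³ - 6x² - x - 4.
Check: h(2) = -54. ✓

h(x) = -3x^3 - 6x^2 - x - 4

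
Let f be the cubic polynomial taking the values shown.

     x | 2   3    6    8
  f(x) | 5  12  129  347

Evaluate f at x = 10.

733

Write f(x) = ax^3 + bx^2 + cx + d. Substituting each data point gives a linear system:
  8a + 4b + 2c + d = 5
  27a + 9b + 3c + d = 12
  216a + 36b + 6c + d = 129
  512a + 64b + 8c + d = 347
Solving the system yields a = 1, b = -3, c = 3, d = 3.
So f(x) = x^3 - 3x^2 + 3x + 3.
Then f(10) = 733.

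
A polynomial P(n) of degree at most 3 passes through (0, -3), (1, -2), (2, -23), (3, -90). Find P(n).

Using the Lagrange interpolation formula with nodes 0, 1, 2, 3:
  L_0(n) = (n - 1)(n - 2)(n - 3) / -6
  L_1(n) = n(n - 2)(n - 3) / 2
  L_2(n) = n(n - 1)(n - 3) / -2
  L_3(n) = n(n - 1)(n - 2) / 6
Then P(n) = -3·L_0(n) - 2·L_1(n) - 23·L_2(n) - 90·L_3(n).
Expanding and collecting terms gives P(n) = -4n³ + n² + 4n - 3.
Check: P(1) = -2. ✓

P(n) = -4n^3 + n^2 + 4n - 3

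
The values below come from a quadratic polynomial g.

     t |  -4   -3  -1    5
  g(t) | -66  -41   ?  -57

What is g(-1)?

The 3 known points determine the degree-2 polynomial uniquely.
Write g(t) = at^2 + bt + c. Substituting each data point gives a linear system:
  16a - 4b + c = -66
  9a - 3b + c = -41
  25a + 5b + c = -57
Solving the system yields a = -3, b = 4, c = -2.
So g(t) = -3t² + 4t - 2.
Then g(-1) = -9.

-9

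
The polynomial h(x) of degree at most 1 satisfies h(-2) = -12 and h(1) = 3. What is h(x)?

h(x) = 5x - 2

Write h(x) = ax + b. Substituting each data point gives a linear system:
  -2a + b = -12
  a + b = 3
Solving the system yields a = 5, b = -2.
So h(x) = 5x - 2.
Check: h(-2) = -12. ✓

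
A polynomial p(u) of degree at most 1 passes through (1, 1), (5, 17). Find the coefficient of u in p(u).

4

Write p(u) = au + b. Substituting each data point gives a linear system:
  a + b = 1
  5a + b = 17
Solving the system yields a = 4, b = -3.
So p(u) = 4u - 3.
The leading coefficient is 4.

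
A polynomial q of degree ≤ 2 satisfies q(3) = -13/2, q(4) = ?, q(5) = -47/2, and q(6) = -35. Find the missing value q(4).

The 3 known points determine the degree-2 polynomial uniquely.
Write q(u) = au^2 + bu + c. Substituting each data point gives a linear system:
  9a + 3b + c = -13/2
  25a + 5b + c = -47/2
  36a + 6b + c = -35
Solving the system yields a = -1, b = -1/2, c = 4.
So q(u) = -u² - (1/2)u + 4.
Then q(4) = -14.

-14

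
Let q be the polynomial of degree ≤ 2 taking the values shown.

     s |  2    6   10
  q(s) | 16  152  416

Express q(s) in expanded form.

Write q(s) = as^2 + bs + c. Substituting each data point gives a linear system:
  4a + 2b + c = 16
  36a + 6b + c = 152
  100a + 10b + c = 416
Solving the system yields a = 4, b = 2, c = -4.
So q(s) = 4s² + 2s - 4.
Check: q(2) = 16. ✓

q(s) = 4s^2 + 2s - 4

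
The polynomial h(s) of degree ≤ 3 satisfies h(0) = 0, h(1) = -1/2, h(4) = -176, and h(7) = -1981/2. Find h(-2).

Write h(s) = as^3 + bs^2 + cs + d. Substituting each data point gives a linear system:
  d = 0
  a + b + c + d = -1/2
  64a + 16b + 4c + d = -176
  343a + 49b + 7c + d = -1981/2
Solving the system yields a = -3, b = 1/2, c = 2, d = 0.
So h(s) = -3s^3 + (1/2)s^2 + 2s.
Then h(-2) = 22.

22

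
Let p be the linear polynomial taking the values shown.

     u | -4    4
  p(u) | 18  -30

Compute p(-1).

Write p(u) = au + b. Substituting each data point gives a linear system:
  -4a + b = 18
  4a + b = -30
Solving the system yields a = -6, b = -6.
So p(u) = -6u - 6.
Then p(-1) = 0.

0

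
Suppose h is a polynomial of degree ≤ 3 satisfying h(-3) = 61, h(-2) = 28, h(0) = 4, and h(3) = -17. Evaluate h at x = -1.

11

Write h(x) = ax^3 + bx^2 + cx + d. Substituting each data point gives a linear system:
  -27a + 9b - 3c + d = 61
  -8a + 4b - 2c + d = 28
  d = 4
  27a + 9b + 3c + d = -17
Solving the system yields a = -1, b = 2, c = -4, d = 4.
So h(x) = -x^3 + 2x^2 - 4x + 4.
Then h(-1) = 11.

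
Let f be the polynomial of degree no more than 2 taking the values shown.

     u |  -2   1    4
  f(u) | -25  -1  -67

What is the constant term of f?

1

Write f(u) = au^2 + bu + c. Substituting each data point gives a linear system:
  4a - 2b + c = -25
  a + b + c = -1
  16a + 4b + c = -67
Solving the system yields a = -5, b = 3, c = 1.
So f(u) = -5u² + 3u + 1.
The constant term is 1.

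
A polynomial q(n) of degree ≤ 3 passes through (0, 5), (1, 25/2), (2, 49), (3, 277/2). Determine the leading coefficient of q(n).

4

Write q(n) = an^3 + bn^2 + cn + d. Substituting each data point gives a linear system:
  d = 5
  a + b + c + d = 25/2
  8a + 4b + 2c + d = 49
  27a + 9b + 3c + d = 277/2
Solving the system yields a = 4, b = 5/2, c = 1, d = 5.
So q(n) = 4n^3 + (5/2)n^2 + n + 5.
The leading coefficient is 4.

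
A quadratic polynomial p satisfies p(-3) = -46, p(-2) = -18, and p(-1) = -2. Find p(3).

Forward differences of the values at s = -3, -2, -1:
  p  : -46  -18  -2
  Δ  : 28  16
  Δ^2: -12
The second differences are constant, confirming degree 2.
Interpolating (Newton forward form) and evaluating at s = 3 gives p(3) = -58.

-58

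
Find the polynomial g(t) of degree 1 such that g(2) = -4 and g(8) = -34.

g(t) = -5t + 6

Write g(t) = at + b. Substituting each data point gives a linear system:
  2a + b = -4
  8a + b = -34
Solving the system yields a = -5, b = 6.
So g(t) = -5t + 6.
Check: g(8) = -34. ✓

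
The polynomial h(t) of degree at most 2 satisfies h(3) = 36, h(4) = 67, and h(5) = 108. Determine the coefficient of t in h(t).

-4

Write h(t) = at^2 + bt + c. Substituting each data point gives a linear system:
  9a + 3b + c = 36
  16a + 4b + c = 67
  25a + 5b + c = 108
Solving the system yields a = 5, b = -4, c = 3.
So h(t) = 5t^2 - 4t + 3.
The coefficient of t is -4.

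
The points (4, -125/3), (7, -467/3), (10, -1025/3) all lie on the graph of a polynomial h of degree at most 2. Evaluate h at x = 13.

Write h(x) = ax^2 + bx + c. Substituting each data point gives a linear system:
  16a + 4b + c = -125/3
  49a + 7b + c = -467/3
  100a + 10b + c = -1025/3
Solving the system yields a = -4, b = 6, c = -5/3.
So h(x) = -4x^2 + 6x - 5/3.
Then h(13) = -1799/3.

-1799/3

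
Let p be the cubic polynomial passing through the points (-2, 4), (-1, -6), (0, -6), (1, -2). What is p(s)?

Write p(s) = as^3 + bs^2 + cs + d. Substituting each data point gives a linear system:
  -8a + 4b - 2c + d = 4
  -a + b - c + d = -6
  d = -6
  a + b + c + d = -2
Solving the system yields a = -1, b = 2, c = 3, d = -6.
So p(s) = -s³ + 2s² + 3s - 6.
Check: p(-2) = 4. ✓

p(s) = -s^3 + 2s^2 + 3s - 6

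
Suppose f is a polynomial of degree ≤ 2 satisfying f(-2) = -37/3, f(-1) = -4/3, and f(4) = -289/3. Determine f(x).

f(x) = -5x^2 - 4x - 1/3

Write f(x) = ax^2 + bx + c. Substituting each data point gives a linear system:
  4a - 2b + c = -37/3
  a - b + c = -4/3
  16a + 4b + c = -289/3
Solving the system yields a = -5, b = -4, c = -1/3.
So f(x) = -5x^2 - 4x - 1/3.
Check: f(-2) = -37/3. ✓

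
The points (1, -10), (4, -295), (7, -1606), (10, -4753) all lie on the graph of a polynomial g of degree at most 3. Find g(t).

Write g(t) = at^3 + bt^2 + ct + d. Substituting each data point gives a linear system:
  a + b + c + d = -10
  64a + 16b + 4c + d = -295
  343a + 49b + 7c + d = -1606
  1000a + 100b + 10c + d = -4753
Solving the system yields a = -5, b = 3, c = -5, d = -3.
So g(t) = -5t³ + 3t² - 5t - 3.
Check: g(4) = -295. ✓

g(t) = -5t^3 + 3t^2 - 5t - 3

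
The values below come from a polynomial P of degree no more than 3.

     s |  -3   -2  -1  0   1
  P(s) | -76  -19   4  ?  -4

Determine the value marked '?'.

5

The 4 known points determine the degree-3 polynomial uniquely.
Write P(s) = as^3 + bs^2 + cs + d. Substituting each data point gives a linear system:
  -27a + 9b - 3c + d = -76
  -8a + 4b - 2c + d = -19
  -a + b - c + d = 4
  a + b + c + d = -4
Solving the system yields a = 2, b = -5, c = -6, d = 5.
So P(s) = 2s^3 - 5s^2 - 6s + 5.
Then P(0) = 5.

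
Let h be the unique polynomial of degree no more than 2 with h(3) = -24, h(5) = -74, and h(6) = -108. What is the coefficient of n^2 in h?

-3

Write h(n) = an^2 + bn + c. Substituting each data point gives a linear system:
  9a + 3b + c = -24
  25a + 5b + c = -74
  36a + 6b + c = -108
Solving the system yields a = -3, b = -1, c = 6.
So h(n) = -3n^2 - n + 6.
The leading coefficient is -3.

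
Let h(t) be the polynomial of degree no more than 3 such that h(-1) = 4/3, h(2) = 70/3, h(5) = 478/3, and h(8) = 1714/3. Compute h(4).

Write h(t) = at^3 + bt^2 + ct + d. Substituting each data point gives a linear system:
  -a + b - c + d = 4/3
  8a + 4b + 2c + d = 70/3
  125a + 25b + 5c + d = 478/3
  512a + 64b + 8c + d = 1714/3
Solving the system yields a = 1, b = 1/3, c = 4, d = 6.
So h(t) = t^3 + (1/3)t^2 + 4t + 6.
Then h(4) = 274/3.

274/3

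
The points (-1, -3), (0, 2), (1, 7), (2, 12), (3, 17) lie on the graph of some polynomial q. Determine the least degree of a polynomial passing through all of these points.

Forward differences of the values at x = -1, 0, 1, 2, 3:
  q  : -3  2  7  12  17
  Δ  : 5  5  5  5
  Δ^2: 0  0  0
  Δ^3: 0  0
  Δ^4: 0
The first differences are constant (5) and nonzero, while all higher differences vanish, so the minimal degree is 1.

1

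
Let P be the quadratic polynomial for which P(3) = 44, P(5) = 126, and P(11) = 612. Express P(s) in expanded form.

Using the Lagrange interpolation formula with nodes 3, 5, 11:
  L_0(s) = (s - 5)(s - 11) / 16
  L_1(s) = (s - 3)(s - 11) / -12
  L_2(s) = (s - 3)(s - 5) / 48
Then P(s) = 44·L_0(s) + 126·L_1(s) + 612·L_2(s).
Expanding and collecting terms gives P(s) = 5s² + s - 4.
Check: P(11) = 612. ✓

P(s) = 5s^2 + s - 4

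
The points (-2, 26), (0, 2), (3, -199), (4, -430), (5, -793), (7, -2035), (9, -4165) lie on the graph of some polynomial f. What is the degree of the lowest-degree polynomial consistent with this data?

3

Divided differences on the nodes -2, 0, 3, 4, 5, 7, 9:
  order 0: 26  2  -199  -430  -793  -2035  -4165
  order 1: -12  -67  -231  -363  -621  -1065
  order 2: -11  -41  -66  -86  -111
  order 3: -5  -5  -5  -5
  order 4: 0  0  0
  order 5: 0  0
  order 6: 0
The order-3 divided differences are all -5 (nonzero) and every higher order vanishes, so the data lies on a polynomial of degree exactly 3.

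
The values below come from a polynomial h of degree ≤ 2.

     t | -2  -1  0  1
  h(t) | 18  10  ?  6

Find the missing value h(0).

6

On equispaced nodes a degree-2 polynomial has vanishing third forward difference, so
  - h(-2) + 3·h(-1) - 3·h(0) + h(1) = 0.
Substituting the known values and solving for h(0):
  -3·h(0) = -18
  h(0) = 6.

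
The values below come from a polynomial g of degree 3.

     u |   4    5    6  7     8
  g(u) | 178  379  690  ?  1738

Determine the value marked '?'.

1135

On equispaced nodes a degree-3 polynomial has vanishing fourth forward difference, so
  g(4) - 4·g(5) + 6·g(6) - 4·g(7) + g(8) = 0.
Substituting the known values and solving for g(7):
  -4·g(7) = -4540
  g(7) = 1135.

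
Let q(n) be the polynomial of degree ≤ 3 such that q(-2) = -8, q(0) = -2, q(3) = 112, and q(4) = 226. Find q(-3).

Write q(n) = an^3 + bn^2 + cn + d. Substituting each data point gives a linear system:
  -8a + 4b - 2c + d = -8
  d = -2
  27a + 9b + 3c + d = 112
  64a + 16b + 4c + d = 226
Solving the system yields a = 2, b = 5, c = 5, d = -2.
So q(n) = 2n^3 + 5n^2 + 5n - 2.
Then q(-3) = -26.

-26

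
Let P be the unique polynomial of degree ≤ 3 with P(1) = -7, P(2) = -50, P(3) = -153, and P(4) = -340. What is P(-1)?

Write P(u) = au^3 + bu^2 + cu + d. Substituting each data point gives a linear system:
  a + b + c + d = -7
  8a + 4b + 2c + d = -50
  27a + 9b + 3c + d = -153
  64a + 16b + 4c + d = -340
Solving the system yields a = -4, b = -6, c = 3, d = 0.
So P(u) = -4u^3 - 6u^2 + 3u.
Then P(-1) = -5.

-5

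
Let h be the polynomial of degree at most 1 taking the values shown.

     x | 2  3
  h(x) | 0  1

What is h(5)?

3

Using the Lagrange interpolation formula with nodes 2, 3:
  L_0(x) = (x - 3) / -1
  L_1(x) = (x - 2) / 1
Then h(x) = 0·L_0(x) + 1·L_1(x).
Expanding and collecting terms gives h(x) = x - 2.
Evaluating at x = 5: h(5) = 3.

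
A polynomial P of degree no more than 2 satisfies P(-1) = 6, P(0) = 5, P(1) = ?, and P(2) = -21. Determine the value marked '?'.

-4

On equispaced nodes a degree-2 polynomial has vanishing third forward difference, so
  - P(-1) + 3·P(0) - 3·P(1) + P(2) = 0.
Substituting the known values and solving for P(1):
  -3·P(1) = 12
  P(1) = -4.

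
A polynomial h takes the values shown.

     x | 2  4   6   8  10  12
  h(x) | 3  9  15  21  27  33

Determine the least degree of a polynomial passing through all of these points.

Forward differences of the values at x = 2, 4, 6, 8, 10, 12:
  h  : 3  9  15  21  27  33
  Δ  : 6  6  6  6  6
  Δ^2: 0  0  0  0
  Δ^3: 0  0  0
  Δ^4: 0  0
  Δ^5: 0
The first differences are constant (6) and nonzero, while all higher differences vanish, so the minimal degree is 1.

1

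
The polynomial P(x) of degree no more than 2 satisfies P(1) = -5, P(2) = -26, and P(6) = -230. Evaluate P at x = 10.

-626

Write P(x) = ax^2 + bx + c. Substituting each data point gives a linear system:
  a + b + c = -5
  4a + 2b + c = -26
  36a + 6b + c = -230
Solving the system yields a = -6, b = -3, c = 4.
So P(x) = -6x² - 3x + 4.
Then P(10) = -626.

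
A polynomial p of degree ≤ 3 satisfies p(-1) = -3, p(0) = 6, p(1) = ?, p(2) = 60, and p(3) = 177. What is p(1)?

The 4 known points determine the degree-3 polynomial uniquely.
Write p(x) = ax^3 + bx^2 + cx + d. Substituting each data point gives a linear system:
  -a + b - c + d = -3
  d = 6
  8a + 4b + 2c + d = 60
  27a + 9b + 3c + d = 177
Solving the system yields a = 6, b = 0, c = 3, d = 6.
So p(x) = 6x^3 + 3x + 6.
Then p(1) = 15.

15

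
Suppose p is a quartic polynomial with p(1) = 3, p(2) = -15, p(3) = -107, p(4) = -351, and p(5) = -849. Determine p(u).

Write p(u) = au^4 + bu^3 + cu^2 + du + e. Substituting each data point gives a linear system:
  a + b + c + d + e = 3
  16a + 8b + 4c + 2d + e = -15
  81a + 27b + 9c + 3d + e = -107
  256a + 64b + 16c + 4d + e = -351
  625a + 125b + 25c + 5d + e = -849
Solving the system yields a = -1, b = -3, c = 6, d = 0, e = 1.
So p(u) = -u^4 - 3u^3 + 6u^2 + 1.
Check: p(2) = -15. ✓

p(u) = -u^4 - 3u^3 + 6u^2 + 1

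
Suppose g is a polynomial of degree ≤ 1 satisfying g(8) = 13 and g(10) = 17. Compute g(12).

21

Write g(t) = at + b. Substituting each data point gives a linear system:
  8a + b = 13
  10a + b = 17
Solving the system yields a = 2, b = -3.
So g(t) = 2t - 3.
Then g(12) = 21.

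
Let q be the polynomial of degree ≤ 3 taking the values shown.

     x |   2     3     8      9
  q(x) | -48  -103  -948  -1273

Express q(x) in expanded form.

Using the Lagrange interpolation formula with nodes 2, 3, 8, 9:
  L_0(x) = (x - 3)(x - 8)(x - 9) / -42
  L_1(x) = (x - 2)(x - 8)(x - 9) / 30
  L_2(x) = (x - 2)(x - 3)(x - 9) / -30
  L_3(x) = (x - 2)(x - 3)(x - 8) / 42
Then q(x) = -48·L_0(x) - 103·L_1(x) - 948·L_2(x) - 1273·L_3(x).
Expanding and collecting terms gives q(x) = -x³ - 6x² - 6x - 4.
Check: q(9) = -1273. ✓

q(x) = -x^3 - 6x^2 - 6x - 4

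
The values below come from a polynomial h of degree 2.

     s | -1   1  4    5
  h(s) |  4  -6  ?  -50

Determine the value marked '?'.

The 3 known points determine the degree-2 polynomial uniquely.
Write h(s) = as^2 + bs + c. Substituting each data point gives a linear system:
  a - b + c = 4
  a + b + c = -6
  25a + 5b + c = -50
Solving the system yields a = -1, b = -5, c = 0.
So h(s) = -s^2 - 5s.
Then h(4) = -36.

-36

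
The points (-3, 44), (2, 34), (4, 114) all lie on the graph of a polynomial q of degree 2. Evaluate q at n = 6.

242

Using the Lagrange interpolation formula with nodes -3, 2, 4:
  L_0(n) = (n - 2)(n - 4) / 35
  L_1(n) = (n + 3)(n - 4) / -10
  L_2(n) = (n + 3)(n - 2) / 14
Then q(n) = 44·L_0(n) + 34·L_1(n) + 114·L_2(n).
Expanding and collecting terms gives q(n) = 6n^2 + 4n + 2.
Evaluating at n = 6: q(6) = 242.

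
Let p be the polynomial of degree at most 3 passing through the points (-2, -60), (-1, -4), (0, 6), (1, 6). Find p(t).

p(t) = 6t^3 - 5t^2 - t + 6

Write p(t) = at^3 + bt^2 + ct + d. Substituting each data point gives a linear system:
  -8a + 4b - 2c + d = -60
  -a + b - c + d = -4
  d = 6
  a + b + c + d = 6
Solving the system yields a = 6, b = -5, c = -1, d = 6.
So p(t) = 6t³ - 5t² - t + 6.
Check: p(-2) = -60. ✓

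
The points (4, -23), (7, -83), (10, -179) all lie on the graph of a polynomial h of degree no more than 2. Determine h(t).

Write h(t) = at^2 + bt + c. Substituting each data point gives a linear system:
  16a + 4b + c = -23
  49a + 7b + c = -83
  100a + 10b + c = -179
Solving the system yields a = -2, b = 2, c = 1.
So h(t) = -2t² + 2t + 1.
Check: h(7) = -83. ✓

h(t) = -2t^2 + 2t + 1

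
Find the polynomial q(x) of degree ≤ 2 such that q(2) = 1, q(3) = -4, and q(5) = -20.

Write q(x) = ax^2 + bx + c. Substituting each data point gives a linear system:
  4a + 2b + c = 1
  9a + 3b + c = -4
  25a + 5b + c = -20
Solving the system yields a = -1, b = 0, c = 5.
So q(x) = -x² + 5.
Check: q(3) = -4. ✓

q(x) = -x^2 + 5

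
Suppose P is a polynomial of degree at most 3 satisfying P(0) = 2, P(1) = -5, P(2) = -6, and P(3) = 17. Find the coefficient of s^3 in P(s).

3

Write P(s) = as^3 + bs^2 + cs + d. Substituting each data point gives a linear system:
  d = 2
  a + b + c + d = -5
  8a + 4b + 2c + d = -6
  27a + 9b + 3c + d = 17
Solving the system yields a = 3, b = -6, c = -4, d = 2.
So P(s) = 3s³ - 6s² - 4s + 2.
The leading coefficient is 3.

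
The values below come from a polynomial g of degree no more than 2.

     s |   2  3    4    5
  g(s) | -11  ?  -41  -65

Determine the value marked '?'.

-23

The 3 known points determine the degree-2 polynomial uniquely.
Write g(s) = as^2 + bs + c. Substituting each data point gives a linear system:
  4a + 2b + c = -11
  16a + 4b + c = -41
  25a + 5b + c = -65
Solving the system yields a = -3, b = 3, c = -5.
So g(s) = -3s² + 3s - 5.
Then g(3) = -23.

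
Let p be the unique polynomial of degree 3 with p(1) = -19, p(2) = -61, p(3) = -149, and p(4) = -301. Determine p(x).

p(x) = -3x^3 - 5x^2 - 6x - 5

Using the Lagrange interpolation formula with nodes 1, 2, 3, 4:
  L_0(x) = (x - 2)(x - 3)(x - 4) / -6
  L_1(x) = (x - 1)(x - 3)(x - 4) / 2
  L_2(x) = (x - 1)(x - 2)(x - 4) / -2
  L_3(x) = (x - 1)(x - 2)(x - 3) / 6
Then p(x) = -19·L_0(x) - 61·L_1(x) - 149·L_2(x) - 301·L_3(x).
Expanding and collecting terms gives p(x) = -3x³ - 5x² - 6x - 5.
Check: p(1) = -19. ✓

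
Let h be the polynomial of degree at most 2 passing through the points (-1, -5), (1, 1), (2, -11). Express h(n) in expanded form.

Write h(n) = an^2 + bn + c. Substituting each data point gives a linear system:
  a - b + c = -5
  a + b + c = 1
  4a + 2b + c = -11
Solving the system yields a = -5, b = 3, c = 3.
So h(n) = -5n^2 + 3n + 3.
Check: h(-1) = -5. ✓

h(n) = -5n^2 + 3n + 3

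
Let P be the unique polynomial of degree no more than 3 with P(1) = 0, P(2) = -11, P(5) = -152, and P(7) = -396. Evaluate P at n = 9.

-816

Using the Lagrange interpolation formula with nodes 1, 2, 5, 7:
  L_0(n) = (n - 2)(n - 5)(n - 7) / -24
  L_1(n) = (n - 1)(n - 5)(n - 7) / 15
  L_2(n) = (n - 1)(n - 2)(n - 7) / -24
  L_3(n) = (n - 1)(n - 2)(n - 5) / 60
Then P(n) = 0·L_0(n) - 11·L_1(n) - 152·L_2(n) - 396·L_3(n).
Expanding and collecting terms gives P(n) = -n^3 - n^2 - n + 3.
Evaluating at n = 9: P(9) = -816.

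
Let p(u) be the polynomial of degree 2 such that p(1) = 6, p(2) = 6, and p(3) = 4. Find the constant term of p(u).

Write p(u) = au^2 + bu + c. Substituting each data point gives a linear system:
  a + b + c = 6
  4a + 2b + c = 6
  9a + 3b + c = 4
Solving the system yields a = -1, b = 3, c = 4.
So p(u) = -u^2 + 3u + 4.
The constant term is 4.

4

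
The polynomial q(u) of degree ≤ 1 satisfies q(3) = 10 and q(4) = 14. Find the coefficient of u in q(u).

4

Write q(u) = au + b. Substituting each data point gives a linear system:
  3a + b = 10
  4a + b = 14
Solving the system yields a = 4, b = -2.
So q(u) = 4u - 2.
The leading coefficient is 4.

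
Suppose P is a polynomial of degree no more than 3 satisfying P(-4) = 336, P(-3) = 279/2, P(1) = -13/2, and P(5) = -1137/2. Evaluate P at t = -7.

3579/2

Using the Lagrange interpolation formula with nodes -4, -3, 1, 5:
  L_0(t) = (t + 3)(t - 1)(t - 5) / -45
  L_1(t) = (t + 4)(t - 1)(t - 5) / 32
  L_2(t) = (t + 4)(t + 3)(t - 5) / -80
  L_3(t) = (t + 4)(t + 3)(t - 1) / 288
Then P(t) = 336·L_0(t) + 279/2·L_1(t) - 13/2·L_2(t) - 1137/2·L_3(t).
Expanding and collecting terms gives P(t) = -5t³ + 2t² + (5/2)t - 6.
Evaluating at t = -7: P(-7) = 3579/2.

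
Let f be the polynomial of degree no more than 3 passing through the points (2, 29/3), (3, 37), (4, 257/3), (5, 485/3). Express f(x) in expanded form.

f(x) = x^3 + (5/3)x^2 - 5

Using the Lagrange interpolation formula with nodes 2, 3, 4, 5:
  L_0(x) = (x - 3)(x - 4)(x - 5) / -6
  L_1(x) = (x - 2)(x - 4)(x - 5) / 2
  L_2(x) = (x - 2)(x - 3)(x - 5) / -2
  L_3(x) = (x - 2)(x - 3)(x - 4) / 6
Then f(x) = 29/3·L_0(x) + 37·L_1(x) + 257/3·L_2(x) + 485/3·L_3(x).
Expanding and collecting terms gives f(x) = x^3 + (5/3)x^2 - 5.
Check: f(3) = 37. ✓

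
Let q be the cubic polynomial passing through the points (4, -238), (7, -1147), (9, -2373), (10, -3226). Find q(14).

Write q(u) = au^3 + bu^2 + cu + d. Substituting each data point gives a linear system:
  64a + 16b + 4c + d = -238
  343a + 49b + 7c + d = -1147
  729a + 81b + 9c + d = -2373
  1000a + 100b + 10c + d = -3226
Solving the system yields a = -3, b = -2, c = -2, d = -6.
So q(u) = -3u^3 - 2u^2 - 2u - 6.
Then q(14) = -8658.

-8658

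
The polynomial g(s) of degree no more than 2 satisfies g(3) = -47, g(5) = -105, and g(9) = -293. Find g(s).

Write g(s) = as^2 + bs + c. Substituting each data point gives a linear system:
  9a + 3b + c = -47
  25a + 5b + c = -105
  81a + 9b + c = -293
Solving the system yields a = -3, b = -5, c = -5.
So g(s) = -3s² - 5s - 5.
Check: g(5) = -105. ✓

g(s) = -3s^2 - 5s - 5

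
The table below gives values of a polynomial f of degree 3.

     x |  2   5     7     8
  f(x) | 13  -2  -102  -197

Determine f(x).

Write f(x) = ax^3 + bx^2 + cx + d. Substituting each data point gives a linear system:
  8a + 4b + 2c + d = 13
  125a + 25b + 5c + d = -2
  343a + 49b + 7c + d = -102
  512a + 64b + 8c + d = -197
Solving the system yields a = -1, b = 5, c = -1, d = 3.
So f(x) = -x^3 + 5x^2 - x + 3.
Check: f(8) = -197. ✓

f(x) = -x^3 + 5x^2 - x + 3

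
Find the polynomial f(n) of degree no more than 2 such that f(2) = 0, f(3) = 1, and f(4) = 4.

Using the Lagrange interpolation formula with nodes 2, 3, 4:
  L_0(n) = (n - 3)(n - 4) / 2
  L_1(n) = (n - 2)(n - 4) / -1
  L_2(n) = (n - 2)(n - 3) / 2
Then f(n) = 0·L_0(n) + 1·L_1(n) + 4·L_2(n).
Expanding and collecting terms gives f(n) = n^2 - 4n + 4.
Check: f(3) = 1. ✓

f(n) = n^2 - 4n + 4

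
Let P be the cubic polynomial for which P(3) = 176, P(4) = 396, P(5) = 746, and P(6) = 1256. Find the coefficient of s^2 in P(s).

Write P(s) = as^3 + bs^2 + cs + d. Substituting each data point gives a linear system:
  27a + 9b + 3c + d = 176
  64a + 16b + 4c + d = 396
  125a + 25b + 5c + d = 746
  216a + 36b + 6c + d = 1256
Solving the system yields a = 5, b = 5, c = 0, d = -4.
So P(s) = 5s³ + 5s² - 4.
The coefficient of s^2 is 5.

5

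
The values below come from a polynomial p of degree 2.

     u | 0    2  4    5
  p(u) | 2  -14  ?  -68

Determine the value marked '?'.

-46

The 3 known points determine the degree-2 polynomial uniquely.
Write p(u) = au^2 + bu + c. Substituting each data point gives a linear system:
  c = 2
  4a + 2b + c = -14
  25a + 5b + c = -68
Solving the system yields a = -2, b = -4, c = 2.
So p(u) = -2u^2 - 4u + 2.
Then p(4) = -46.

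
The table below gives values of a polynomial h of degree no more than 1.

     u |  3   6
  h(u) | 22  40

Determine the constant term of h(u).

4

Write h(u) = au + b. Substituting each data point gives a linear system:
  3a + b = 22
  6a + b = 40
Solving the system yields a = 6, b = 4.
So h(u) = 6u + 4.
The constant term is 4.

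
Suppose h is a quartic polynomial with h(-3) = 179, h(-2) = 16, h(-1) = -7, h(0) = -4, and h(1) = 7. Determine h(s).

h(s) = 4s^4 + 5s^3 + 2s - 4

Write h(s) = as^4 + bs^3 + cs^2 + ds + e. Substituting each data point gives a linear system:
  81a - 27b + 9c - 3d + e = 179
  16a - 8b + 4c - 2d + e = 16
  a - b + c - d + e = -7
  e = -4
  a + b + c + d + e = 7
Solving the system yields a = 4, b = 5, c = 0, d = 2, e = -4.
So h(s) = 4s^4 + 5s^3 + 2s - 4.
Check: h(0) = -4. ✓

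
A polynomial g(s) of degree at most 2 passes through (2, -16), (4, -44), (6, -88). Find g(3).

Using the Lagrange interpolation formula with nodes 2, 4, 6:
  L_0(s) = (s - 4)(s - 6) / 8
  L_1(s) = (s - 2)(s - 6) / -4
  L_2(s) = (s - 2)(s - 4) / 8
Then g(s) = -16·L_0(s) - 44·L_1(s) - 88·L_2(s).
Expanding and collecting terms gives g(s) = -2s^2 - 2s - 4.
Evaluating at s = 3: g(3) = -28.

-28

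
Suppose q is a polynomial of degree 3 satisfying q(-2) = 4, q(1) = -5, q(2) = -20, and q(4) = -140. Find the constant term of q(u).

Write q(u) = au^3 + bu^2 + cu + d. Substituting each data point gives a linear system:
  -8a + 4b - 2c + d = 4
  a + b + c + d = -5
  8a + 4b + 2c + d = -20
  64a + 16b + 4c + d = -140
Solving the system yields a = -2, b = -1, c = 2, d = -4.
So q(u) = -2u^3 - u^2 + 2u - 4.
The constant term is -4.

-4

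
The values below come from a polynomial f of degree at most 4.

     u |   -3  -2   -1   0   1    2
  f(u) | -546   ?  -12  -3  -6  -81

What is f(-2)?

On equispaced nodes a degree-4 polynomial has vanishing fifth forward difference, so
  - f(-3) + 5·f(-2) - 10·f(-1) + 10·f(0) - 5·f(1) + f(2) = 0.
Substituting the known values and solving for f(-2):
  5·f(-2) = -585
  f(-2) = -117.

-117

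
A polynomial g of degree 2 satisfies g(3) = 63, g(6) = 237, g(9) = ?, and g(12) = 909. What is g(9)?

519

On equispaced nodes a degree-2 polynomial has vanishing third forward difference, so
  - g(3) + 3·g(6) - 3·g(9) + g(12) = 0.
Substituting the known values and solving for g(9):
  -3·g(9) = -1557
  g(9) = 519.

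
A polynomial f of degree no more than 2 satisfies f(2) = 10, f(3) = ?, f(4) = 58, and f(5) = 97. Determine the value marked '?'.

On equispaced nodes a degree-2 polynomial has vanishing third forward difference, so
  - f(2) + 3·f(3) - 3·f(4) + f(5) = 0.
Substituting the known values and solving for f(3):
  3·f(3) = 87
  f(3) = 29.

29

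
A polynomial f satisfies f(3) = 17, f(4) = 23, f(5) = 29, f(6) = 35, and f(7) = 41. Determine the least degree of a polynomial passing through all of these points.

Forward differences of the values at s = 3, 4, 5, 6, 7:
  f  : 17  23  29  35  41
  Δ  : 6  6  6  6
  Δ^2: 0  0  0
  Δ^3: 0  0
  Δ^4: 0
The first differences are constant (6) and nonzero, while all higher differences vanish, so the minimal degree is 1.

1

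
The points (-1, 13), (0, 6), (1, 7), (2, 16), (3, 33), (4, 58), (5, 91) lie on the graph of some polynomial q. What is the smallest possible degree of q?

2

Forward differences of the values at x = -1, 0, 1, 2, 3, 4, 5:
  q  : 13  6  7  16  33  58  91
  Δ  : -7  1  9  17  25  33
  Δ^2: 8  8  8  8  8
  Δ^3: 0  0  0  0
  Δ^4: 0  0  0
  Δ^5: 0  0
  Δ^6: 0
The second differences are constant (8) and nonzero, while all higher differences vanish, so the minimal degree is 2.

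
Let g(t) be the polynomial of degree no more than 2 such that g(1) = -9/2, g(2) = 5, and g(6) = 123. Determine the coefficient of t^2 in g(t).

4

Write g(t) = at^2 + bt + c. Substituting each data point gives a linear system:
  a + b + c = -9/2
  4a + 2b + c = 5
  36a + 6b + c = 123
Solving the system yields a = 4, b = -5/2, c = -6.
So g(t) = 4t² - (5/2)t - 6.
The leading coefficient is 4.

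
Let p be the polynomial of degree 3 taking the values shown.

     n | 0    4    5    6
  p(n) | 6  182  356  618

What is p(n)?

p(n) = 3n^3 - n^2 + 6

Using the Lagrange interpolation formula with nodes 0, 4, 5, 6:
  L_0(n) = (n - 4)(n - 5)(n - 6) / -120
  L_1(n) = n(n - 5)(n - 6) / 8
  L_2(n) = n(n - 4)(n - 6) / -5
  L_3(n) = n(n - 4)(n - 5) / 12
Then p(n) = 6·L_0(n) + 182·L_1(n) + 356·L_2(n) + 618·L_3(n).
Expanding and collecting terms gives p(n) = 3n^3 - n^2 + 6.
Check: p(6) = 618. ✓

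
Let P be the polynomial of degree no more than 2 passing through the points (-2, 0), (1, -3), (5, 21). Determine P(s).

P(s) = s^2 - 4

Using the Lagrange interpolation formula with nodes -2, 1, 5:
  L_0(s) = (s - 1)(s - 5) / 21
  L_1(s) = (s + 2)(s - 5) / -12
  L_2(s) = (s + 2)(s - 1) / 28
Then P(s) = 0·L_0(s) - 3·L_1(s) + 21·L_2(s).
Expanding and collecting terms gives P(s) = s² - 4.
Check: P(5) = 21. ✓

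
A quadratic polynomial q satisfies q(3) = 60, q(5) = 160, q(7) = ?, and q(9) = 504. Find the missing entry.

On equispaced nodes a degree-2 polynomial has vanishing third forward difference, so
  - q(3) + 3·q(5) - 3·q(7) + q(9) = 0.
Substituting the known values and solving for q(7):
  -3·q(7) = -924
  q(7) = 308.

308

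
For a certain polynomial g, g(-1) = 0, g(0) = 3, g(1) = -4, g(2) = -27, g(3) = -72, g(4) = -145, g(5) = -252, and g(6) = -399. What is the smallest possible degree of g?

Forward differences of the values at u = -1, 0, 1, 2, 3, 4, 5, 6:
  g  : 0  3  -4  -27  -72  -145  -252  -399
  Δ  : 3  -7  -23  -45  -73  -107  -147
  Δ^2: -10  -16  -22  -28  -34  -40
  Δ^3: -6  -6  -6  -6  -6
  Δ^4: 0  0  0  0
  Δ^5: 0  0  0
  Δ^6: 0  0
  Δ^7: 0
The third differences are constant (-6) and nonzero, while all higher differences vanish, so the minimal degree is 3.

3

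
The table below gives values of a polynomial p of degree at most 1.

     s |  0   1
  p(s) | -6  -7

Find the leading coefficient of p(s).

Write p(s) = as + b. Substituting each data point gives a linear system:
  b = -6
  a + b = -7
Solving the system yields a = -1, b = -6.
So p(s) = -s - 6.
The leading coefficient is -1.

-1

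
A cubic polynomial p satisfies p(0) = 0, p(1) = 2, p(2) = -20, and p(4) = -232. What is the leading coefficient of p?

Write p(u) = au^3 + bu^2 + cu + d. Substituting each data point gives a linear system:
  d = 0
  a + b + c + d = 2
  8a + 4b + 2c + d = -20
  64a + 16b + 4c + d = -232
Solving the system yields a = -4, b = 0, c = 6, d = 0.
So p(u) = -4u^3 + 6u.
The leading coefficient is -4.

-4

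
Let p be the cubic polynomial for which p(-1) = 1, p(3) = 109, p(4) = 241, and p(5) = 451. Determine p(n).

Write p(n) = an^3 + bn^2 + cn + d. Substituting each data point gives a linear system:
  -a + b - c + d = 1
  27a + 9b + 3c + d = 109
  64a + 16b + 4c + d = 241
  125a + 25b + 5c + d = 451
Solving the system yields a = 3, b = 3, c = 0, d = 1.
So p(n) = 3n^3 + 3n^2 + 1.
Check: p(3) = 109. ✓

p(n) = 3n^3 + 3n^2 + 1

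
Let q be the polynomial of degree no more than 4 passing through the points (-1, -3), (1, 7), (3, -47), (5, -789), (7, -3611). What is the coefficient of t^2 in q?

Write q(t) = at^4 + bt^3 + ct^2 + dt + e. Substituting each data point gives a linear system:
  a - b + c - d + e = -3
  a + b + c + d + e = 7
  81a + 27b + 9c + 3d + e = -47
  625a + 125b + 25c + 5d + e = -789
  2401a + 343b + 49c + 7d + e = -3611
Solving the system yields a = -2, b = 3, c = 3, d = 2, e = 1.
So q(t) = -2t⁴ + 3t³ + 3t² + 2t + 1.
The coefficient of t^2 is 3.

3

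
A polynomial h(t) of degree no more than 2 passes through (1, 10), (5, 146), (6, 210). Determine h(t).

Using the Lagrange interpolation formula with nodes 1, 5, 6:
  L_0(t) = (t - 5)(t - 6) / 20
  L_1(t) = (t - 1)(t - 6) / -4
  L_2(t) = (t - 1)(t - 5) / 5
Then h(t) = 10·L_0(t) + 146·L_1(t) + 210·L_2(t).
Expanding and collecting terms gives h(t) = 6t^2 - 2t + 6.
Check: h(5) = 146. ✓

h(t) = 6t^2 - 2t + 6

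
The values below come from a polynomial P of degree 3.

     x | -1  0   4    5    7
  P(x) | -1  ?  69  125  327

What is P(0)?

5

The 4 known points determine the degree-3 polynomial uniquely.
Write P(x) = ax^3 + bx^2 + cx + d. Substituting each data point gives a linear system:
  -a + b - c + d = -1
  64a + 16b + 4c + d = 69
  125a + 25b + 5c + d = 125
  343a + 49b + 7c + d = 327
Solving the system yields a = 1, b = -1, c = 4, d = 5.
So P(x) = x^3 - x^2 + 4x + 5.
Then P(0) = 5.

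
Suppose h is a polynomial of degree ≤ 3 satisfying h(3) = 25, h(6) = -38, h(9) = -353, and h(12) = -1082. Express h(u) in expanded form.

Using the Lagrange interpolation formula with nodes 3, 6, 9, 12:
  L_0(u) = (u - 6)(u - 9)(u - 12) / -162
  L_1(u) = (u - 3)(u - 9)(u - 12) / 54
  L_2(u) = (u - 3)(u - 6)(u - 12) / -54
  L_3(u) = (u - 3)(u - 6)(u - 9) / 162
Then h(u) = 25·L_0(u) - 38·L_1(u) - 353·L_2(u) - 1082·L_3(u).
Expanding and collecting terms gives h(u) = -u^3 + 4u^2 + 6u - 2.
Check: h(9) = -353. ✓

h(u) = -u^3 + 4u^2 + 6u - 2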